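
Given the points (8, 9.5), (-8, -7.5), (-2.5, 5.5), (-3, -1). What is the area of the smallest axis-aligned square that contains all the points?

289

The bounding box has width 16 and height 17.
An axis-aligned square enclosing the set must have side ≥ max(width, height).
So the minimum side is max(16, 17) = 17.
Area = 17² = 289.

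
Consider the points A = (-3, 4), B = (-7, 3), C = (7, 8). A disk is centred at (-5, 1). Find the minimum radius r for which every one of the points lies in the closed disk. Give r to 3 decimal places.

The required radius is the distance from (-5, 1) to the farthest point.
Squared distances: 13, 8, 193.
Maximum is 193, attained at C.
r = √193 ≈ 13.892.

13.892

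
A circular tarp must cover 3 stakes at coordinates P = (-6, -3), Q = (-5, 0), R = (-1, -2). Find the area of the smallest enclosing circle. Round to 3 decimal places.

Side lengths²: PQ² = 10, PR² = 26, QR² = 20.
Since PR² = 26 < 20 + 10 = 30, the triangle is acute, so the smallest enclosing circle is the circumcircle.
Circumcentre = (-25/7, -15/7), r² = 325/49.
Area = π·r² = π·325/49 ≈ 20.837.

20.837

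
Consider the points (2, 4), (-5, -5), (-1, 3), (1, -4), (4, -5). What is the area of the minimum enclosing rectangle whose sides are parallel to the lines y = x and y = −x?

In coordinates u = x + y, v = x − y the rectangle is axis-aligned; the map (x,y)→(u,v) scales areas by 2.
u-values: 6, -10, 2, -3, -1; range = 6 − (-10) = 16.
v-values: -2, 0, -4, 5, 9; range = 9 − (-4) = 13.
Area = (16 × 13) / 2 = 104.

104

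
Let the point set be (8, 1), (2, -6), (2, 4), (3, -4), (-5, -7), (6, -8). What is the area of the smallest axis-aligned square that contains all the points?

The bounding box has width 13 and height 12.
An axis-aligned square enclosing the set must have side ≥ max(width, height).
So the minimum side is max(13, 12) = 13.
Area = 13² = 169.

169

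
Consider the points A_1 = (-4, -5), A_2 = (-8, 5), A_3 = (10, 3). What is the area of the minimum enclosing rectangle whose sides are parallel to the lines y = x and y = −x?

In coordinates u = x + y, v = x − y the rectangle is axis-aligned; the map (x,y)→(u,v) scales areas by 2.
u-values: -9, -3, 13; range = 13 − (-9) = 22.
v-values: 1, -13, 7; range = 7 − (-13) = 20.
Area = (22 × 20) / 2 = 220.

220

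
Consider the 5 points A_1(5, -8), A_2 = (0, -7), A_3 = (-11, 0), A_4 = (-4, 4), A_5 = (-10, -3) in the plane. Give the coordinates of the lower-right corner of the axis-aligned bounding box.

(5, -8)

x-range [-11, 5], y-range [-8, 4].
The lower-right corner is (5, -8).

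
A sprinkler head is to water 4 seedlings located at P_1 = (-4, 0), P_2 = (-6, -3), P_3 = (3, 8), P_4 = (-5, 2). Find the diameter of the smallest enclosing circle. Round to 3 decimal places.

The farthest pair is P_2–P_3 with squared distance 202. The circle on this segment as diameter has centre (-1.5, 2.5) and r² = 202/4 = 50.5.
Check P_1: distance² to centre = 12.5 ≤ 50.5, so it lies inside.
All remaining points lie in this disk, and no smaller disk contains both endpoints, so this is the minimum enclosing circle.
Diameter = 2r = 2√(50.5) ≈ 14.213.

14.213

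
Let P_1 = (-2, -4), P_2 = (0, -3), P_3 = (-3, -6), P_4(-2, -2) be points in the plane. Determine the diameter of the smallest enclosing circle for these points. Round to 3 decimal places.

By Welzl's lemma the MEC is supported by two points (diametrically opposite) or three points (on a circumcircle).
The minimum enclosing circle is determined by three boundary points: P_2, P_3, P_4.
Their circumcentre is (-11/6, -25/6) with r² = 85/18.
The farthest remaining point P_1 is at distance² 1/18 ≤ 85/18.
Diameter = 2r = 2√(85/18) ≈ 4.346.

4.346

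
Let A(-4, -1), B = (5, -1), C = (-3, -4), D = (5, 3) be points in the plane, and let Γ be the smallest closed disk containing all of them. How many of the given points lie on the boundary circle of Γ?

2

The minimum enclosing circle of a finite set is fixed by two of the points (as a diameter) or three (as a circumcircle).
The farthest pair is C–D with squared distance 113. The circle on this segment as diameter has centre (1, -0.5) and r² = 113/4 = 28.25.
Check A: distance² to centre = 25.25 ≤ 28.25, so it lies inside.
All remaining points lie in this disk, and no smaller disk contains both endpoints, so this is the minimum enclosing circle.
The points at distance exactly r from the centre are C, D — 2 points.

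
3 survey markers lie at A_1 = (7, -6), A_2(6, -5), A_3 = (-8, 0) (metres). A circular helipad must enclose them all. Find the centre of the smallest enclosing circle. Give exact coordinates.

Side lengths²: A_1A_2² = 2, A_1A_3² = 261, A_2A_3² = 221.
Since A_1A_3² = 261 ≥ 221 + 2 = 223, the angle opposite A_1A_3 is not acute, so the smallest enclosing circle has A_1A_3 as diameter.
Centre = midpoint of A_1A_3 = (-0.5, -3), r² = 261/4 = 65.25.
Centre = (-0.5, -3).

(-0.5, -3)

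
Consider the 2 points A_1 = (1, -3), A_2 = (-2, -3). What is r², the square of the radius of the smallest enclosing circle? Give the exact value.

The smallest circle enclosing two points has them as diameter endpoints.
Centre = midpoint = (-0.5, -3); r² = |A_1A_2|²/4 = 9/4 = 2.25.

2.25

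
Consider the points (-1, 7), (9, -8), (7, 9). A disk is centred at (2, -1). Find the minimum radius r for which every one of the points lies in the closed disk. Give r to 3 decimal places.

11.180

The required radius is the distance from (2, -1) to the farthest point.
Squared distances: 73, 98, 125.
Maximum is 125, attained at (7, 9).
r = √125 ≈ 11.180.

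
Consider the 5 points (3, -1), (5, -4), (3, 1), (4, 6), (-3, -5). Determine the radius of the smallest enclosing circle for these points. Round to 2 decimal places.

A smallest enclosing disk is always determined by at most three of the input points on its boundary.
The farthest pair is (4, 6)–(-3, -5) with squared distance 170. The circle on this segment as diameter has centre (0.5, 0.5) and r² = 170/4 = 42.5.
Check (3, -1): distance² to centre = 8.5 ≤ 42.5, so it lies inside.
All remaining points lie in this disk, and no smaller disk contains both endpoints, so this is the minimum enclosing circle.
r = √(42.5) ≈ 6.52.

6.52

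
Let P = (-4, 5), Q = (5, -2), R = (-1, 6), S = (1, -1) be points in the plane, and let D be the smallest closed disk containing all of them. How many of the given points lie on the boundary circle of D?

The farthest pair is P–Q with squared distance 130. The circle on this segment as diameter has centre (0.5, 1.5) and r² = 130/4 = 32.5.
Check R: distance² to centre = 22.5 ≤ 32.5, so it lies inside.
All remaining points lie in this disk, and no smaller disk contains both endpoints, so this is the minimum enclosing circle.
The points at distance exactly r from the centre are P, Q — 2 points.

2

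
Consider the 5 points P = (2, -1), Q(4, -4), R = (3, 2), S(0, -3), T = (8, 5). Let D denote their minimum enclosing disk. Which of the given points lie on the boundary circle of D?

S, T

The farthest pair is S–T with squared distance 128. The circle on this segment as diameter has centre (4, 1) and r² = 128/4 = 32.
Check P: distance² to centre = 8 ≤ 32, so it lies inside.
All remaining points lie in this disk, and no smaller disk contains both endpoints, so this is the minimum enclosing circle.
The points at distance exactly r from the centre are S, T — 2 points.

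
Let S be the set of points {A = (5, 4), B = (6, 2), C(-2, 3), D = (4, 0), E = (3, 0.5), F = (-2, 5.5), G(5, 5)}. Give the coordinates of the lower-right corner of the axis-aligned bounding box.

(6, 0)

x-range [-2, 6], y-range [0, 5.5].
The lower-right corner is (6, 0).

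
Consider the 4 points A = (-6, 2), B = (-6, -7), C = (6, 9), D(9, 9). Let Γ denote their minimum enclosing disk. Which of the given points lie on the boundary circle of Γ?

B, D

A smallest enclosing disk is always determined by at most three of the input points on its boundary.
The farthest pair is B–D with squared distance 481. The circle on this segment as diameter has centre (1.5, 1) and r² = 481/4 = 120.25.
Check A: distance² to centre = 57.25 ≤ 120.25, so it lies inside.
All remaining points lie in this disk, and no smaller disk contains both endpoints, so this is the minimum enclosing circle.
The points at distance exactly r from the centre are B, D — 2 points.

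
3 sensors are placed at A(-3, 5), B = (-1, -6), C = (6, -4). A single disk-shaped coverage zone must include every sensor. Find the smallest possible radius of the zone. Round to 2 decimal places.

6.39

Side lengths²: AB² = 125, AC² = 162, BC² = 53.
Since AC² = 162 < 125 + 53 = 178, the triangle is acute, so the smallest enclosing circle is the circumcircle.
Circumcentre = (19/18, 1/18), r² = 6625/162.
r = √(6625/162) ≈ 6.39.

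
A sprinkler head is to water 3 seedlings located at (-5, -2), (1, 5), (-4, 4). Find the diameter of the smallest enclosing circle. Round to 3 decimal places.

Call the three points A, B, C in the order given.
Side lengths²: AB² = 85, AC² = 37, BC² = 26.
Since AB² = 85 ≥ 37 + 26 = 63, the angle opposite AB is not acute, so the smallest enclosing circle has AB as diameter.
Centre = midpoint of AB = (-2, 1.5), r² = 85/4 = 21.25.
Diameter = 2r = 2√(21.25) ≈ 9.220.

9.220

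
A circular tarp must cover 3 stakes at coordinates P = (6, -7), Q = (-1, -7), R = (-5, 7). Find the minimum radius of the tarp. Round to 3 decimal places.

8.902

Side lengths²: PQ² = 49, PR² = 317, QR² = 212.
Since PR² = 317 ≥ 212 + 49 = 261, the angle opposite PR is not acute, so the smallest enclosing circle has PR as diameter.
Centre = midpoint of PR = (0.5, 0), r² = 317/4 = 79.25.
r = √(79.25) ≈ 8.902.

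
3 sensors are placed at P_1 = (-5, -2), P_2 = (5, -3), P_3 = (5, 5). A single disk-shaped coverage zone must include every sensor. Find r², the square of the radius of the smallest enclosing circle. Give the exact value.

Side lengths²: P_1P_2² = 101, P_1P_3² = 149, P_2P_3² = 64.
Since P_1P_3² = 149 < 101 + 64 = 165, the triangle is acute, so the smallest enclosing circle is the circumcircle.
Circumcentre = (0.35, 1), r² = 37.6225.

37.6225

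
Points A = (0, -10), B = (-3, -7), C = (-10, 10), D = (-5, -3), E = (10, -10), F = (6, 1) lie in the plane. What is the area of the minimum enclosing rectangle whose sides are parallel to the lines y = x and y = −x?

340

In coordinates u = x + y, v = x − y the rectangle is axis-aligned; the map (x,y)→(u,v) scales areas by 2.
u-values: -10, -10, 0, -8, 0, 7; range = 7 − (-10) = 17.
v-values: 10, 4, -20, -2, 20, 5; range = 20 − (-20) = 40.
Area = (17 × 40) / 2 = 340.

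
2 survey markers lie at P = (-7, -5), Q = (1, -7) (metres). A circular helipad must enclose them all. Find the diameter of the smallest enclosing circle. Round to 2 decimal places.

The smallest circle enclosing two points has them as diameter endpoints.
Centre = midpoint = (-3, -6); r² = |PQ|²/4 = 68/4 = 17.
Diameter = 2r = 2√17 ≈ 8.25.

8.25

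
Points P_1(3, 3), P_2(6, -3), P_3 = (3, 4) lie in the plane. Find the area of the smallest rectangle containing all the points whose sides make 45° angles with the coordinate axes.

20

In coordinates u = x + y, v = x − y the rectangle is axis-aligned; the map (x,y)→(u,v) scales areas by 2.
u-values: 6, 3, 7; range = 7 − 3 = 4.
v-values: 0, 9, -1; range = 9 − (-1) = 10.
Area = (4 × 10) / 2 = 20.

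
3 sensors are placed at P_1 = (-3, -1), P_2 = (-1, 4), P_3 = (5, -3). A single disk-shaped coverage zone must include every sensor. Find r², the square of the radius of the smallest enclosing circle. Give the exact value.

41905/1936

Side lengths²: P_1P_2² = 29, P_1P_3² = 68, P_2P_3² = 85.
Since P_2P_3² = 85 < 68 + 29 = 97, the triangle is acute, so the smallest enclosing circle is the circumcircle.
Circumcentre = (67/44, 1/11), r² = 41905/1936.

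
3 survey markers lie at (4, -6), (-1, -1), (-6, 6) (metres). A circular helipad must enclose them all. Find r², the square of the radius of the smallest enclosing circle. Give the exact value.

Call the three points A, B, C in the order given.
Side lengths²: AB² = 50, AC² = 244, BC² = 74.
Since AC² = 244 ≥ 74 + 50 = 124, the angle opposite AC is not acute, so the smallest enclosing circle has AC as diameter.
Centre = midpoint of AC = (-1, 0), r² = 244/4 = 61.

61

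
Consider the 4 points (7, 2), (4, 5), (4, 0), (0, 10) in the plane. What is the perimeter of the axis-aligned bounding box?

Width = max x − min x = 7 − 0 = 7.
Height = max y − min y = 10 − 0 = 10.
Perimeter = 2(7 + 10) = 34.

34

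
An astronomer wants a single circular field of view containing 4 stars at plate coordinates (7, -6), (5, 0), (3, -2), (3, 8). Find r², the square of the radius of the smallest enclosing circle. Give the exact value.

53

A smallest enclosing disk is always determined by at most three of the input points on its boundary.
The farthest pair is (7, -6)–(3, 8) with squared distance 212. The circle on this segment as diameter has centre (5, 1) and r² = 212/4 = 53.
Check (5, 0): distance² to centre = 1 ≤ 53, so it lies inside.
All remaining points lie in this disk, and no smaller disk contains both endpoints, so this is the minimum enclosing circle.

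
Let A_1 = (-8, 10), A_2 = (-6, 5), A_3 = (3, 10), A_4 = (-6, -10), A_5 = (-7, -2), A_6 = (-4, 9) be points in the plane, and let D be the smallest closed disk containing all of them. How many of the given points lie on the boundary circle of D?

A smallest enclosing disk is always determined by at most three of the input points on its boundary.
The minimum enclosing circle is determined by three boundary points: A_1, A_3, A_4.
Their circumcentre is (-2.5, 0.45) with r² = 121.4525.
The farthest remaining point A_6 is at distance² 75.3525 ≤ 121.4525.
The points at distance exactly r from the centre are A_1, A_3, A_4 — 3 points.

3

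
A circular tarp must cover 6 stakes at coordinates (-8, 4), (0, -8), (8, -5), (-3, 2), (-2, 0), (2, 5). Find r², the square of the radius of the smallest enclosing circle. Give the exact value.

84.25

A smallest enclosing disk is always determined by at most three of the input points on its boundary.
The farthest pair is (-8, 4)–(8, -5) with squared distance 337. The circle on this segment as diameter has centre (0, -0.5) and r² = 337/4 = 84.25.
Check (0, -8): distance² to centre = 56.25 ≤ 84.25, so it lies inside.
All remaining points lie in this disk, and no smaller disk contains both endpoints, so this is the minimum enclosing circle.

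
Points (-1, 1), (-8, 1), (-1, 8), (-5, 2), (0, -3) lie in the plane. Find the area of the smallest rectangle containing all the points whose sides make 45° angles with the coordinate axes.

84

In coordinates u = x + y, v = x − y the rectangle is axis-aligned; the map (x,y)→(u,v) scales areas by 2.
u-values: 0, -7, 7, -3, -3; range = 7 − (-7) = 14.
v-values: -2, -9, -9, -7, 3; range = 3 − (-9) = 12.
Area = (14 × 12) / 2 = 84.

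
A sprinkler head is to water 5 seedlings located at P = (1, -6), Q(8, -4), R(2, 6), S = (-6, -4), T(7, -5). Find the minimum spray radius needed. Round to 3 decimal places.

7.467

A smallest enclosing disk is always determined by at most three of the input points on its boundary.
The minimum enclosing circle is determined by three boundary points: Q, R, S.
Their circumcentre is (1, -1.4) with r² = 55.76.
The farthest remaining point T is at distance² 48.96 ≤ 55.76.
r = √(55.76) ≈ 7.467.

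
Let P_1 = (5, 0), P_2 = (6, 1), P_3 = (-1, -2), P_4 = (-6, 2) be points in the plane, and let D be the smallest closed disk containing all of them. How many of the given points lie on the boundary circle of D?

2

The minimum enclosing circle of a finite set is fixed by two of the points (as a diameter) or three (as a circumcircle).
The farthest pair is P_2–P_4 with squared distance 145. The circle on this segment as diameter has centre (0, 1.5) and r² = 145/4 = 36.25.
Check P_1: distance² to centre = 27.25 ≤ 36.25, so it lies inside.
All remaining points lie in this disk, and no smaller disk contains both endpoints, so this is the minimum enclosing circle.
The points at distance exactly r from the centre are P_2, P_4 — 2 points.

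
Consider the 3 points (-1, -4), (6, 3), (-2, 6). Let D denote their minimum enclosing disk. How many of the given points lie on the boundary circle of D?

3

Call the three points A, B, C in the order given.
Side lengths²: AB² = 98, AC² = 101, BC² = 73.
Since AC² = 101 < 98 + 73 = 171, the triangle is acute, so the smallest enclosing circle is the circumcircle.
Circumcentre = (17/22, 27/22), r² = 7373/242.
The points at distance exactly r from the centre are (-1, -4), (6, 3), (-2, 6) — 3 points.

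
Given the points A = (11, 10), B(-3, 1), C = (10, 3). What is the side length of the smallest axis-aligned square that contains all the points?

14

The bounding box has width 14 and height 9.
An axis-aligned square enclosing the set must have side ≥ max(width, height).
So the minimum side is max(14, 9) = 14.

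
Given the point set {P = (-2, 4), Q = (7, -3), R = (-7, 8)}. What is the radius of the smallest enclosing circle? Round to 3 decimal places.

Side lengths²: PQ² = 130, PR² = 41, QR² = 317.
Since QR² = 317 ≥ 130 + 41 = 171, the angle opposite QR is not acute, so the smallest enclosing circle has QR as diameter.
Centre = midpoint of QR = (0, 2.5), r² = 317/4 = 79.25.
r = √(79.25) ≈ 8.902.

8.902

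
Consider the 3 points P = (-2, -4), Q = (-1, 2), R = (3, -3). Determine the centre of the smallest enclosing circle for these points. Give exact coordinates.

Side lengths²: PQ² = 37, PR² = 26, QR² = 41.
Since QR² = 41 < 37 + 26 = 63, the triangle is acute, so the smallest enclosing circle is the circumcircle.
Circumcentre = (3/58, -73/58), r² = 19721/1682.
Centre = (3/58, -73/58).

(3/58, -73/58)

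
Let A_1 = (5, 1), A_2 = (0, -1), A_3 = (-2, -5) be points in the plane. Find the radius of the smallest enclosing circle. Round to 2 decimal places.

4.61

Side lengths²: A_1A_2² = 29, A_1A_3² = 85, A_2A_3² = 20.
Since A_1A_3² = 85 ≥ 29 + 20 = 49, the angle opposite A_1A_3 is not acute, so the smallest enclosing circle has A_1A_3 as diameter.
Centre = midpoint of A_1A_3 = (1.5, -2), r² = 85/4 = 21.25.
r = √(21.25) ≈ 4.61.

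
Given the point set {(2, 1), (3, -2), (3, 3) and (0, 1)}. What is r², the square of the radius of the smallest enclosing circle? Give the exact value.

6.5

By Welzl's lemma the MEC is supported by two points (diametrically opposite) or three points (on a circumcircle).
The minimum enclosing circle is determined by three boundary points: (3, -2), (3, 3), (0, 1).
Their circumcentre is (2.5, 0.5) with r² = 6.5.
The farthest remaining point (2, 1) is at distance² 0.5 ≤ 6.5.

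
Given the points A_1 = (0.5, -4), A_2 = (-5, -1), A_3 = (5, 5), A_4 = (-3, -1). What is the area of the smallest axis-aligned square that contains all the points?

100

The bounding box has width 10 and height 9.
An axis-aligned square enclosing the set must have side ≥ max(width, height).
So the minimum side is max(10, 9) = 10.
Area = 10² = 100.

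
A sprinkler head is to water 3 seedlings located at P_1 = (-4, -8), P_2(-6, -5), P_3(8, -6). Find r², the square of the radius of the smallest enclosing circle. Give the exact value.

49.25

Side lengths²: P_1P_2² = 13, P_1P_3² = 148, P_2P_3² = 197.
Since P_2P_3² = 197 ≥ 148 + 13 = 161, the angle opposite P_2P_3 is not acute, so the smallest enclosing circle has P_2P_3 as diameter.
Centre = midpoint of P_2P_3 = (1, -5.5), r² = 197/4 = 49.25.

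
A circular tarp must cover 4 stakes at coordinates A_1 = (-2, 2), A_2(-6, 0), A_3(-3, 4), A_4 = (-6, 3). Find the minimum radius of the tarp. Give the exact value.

2.5

A smallest enclosing disk is always determined by at most three of the input points on its boundary.
The farthest pair is A_2–A_3 with squared distance 25. The circle on this segment as diameter has centre (-4.5, 2) and r² = 25/4 = 6.25.
Check A_1: distance² to centre = 6.25 ≤ 6.25, so it lies inside.
All remaining points lie in this disk, and no smaller disk contains both endpoints, so this is the minimum enclosing circle.
r = √(6.25) = 2.5.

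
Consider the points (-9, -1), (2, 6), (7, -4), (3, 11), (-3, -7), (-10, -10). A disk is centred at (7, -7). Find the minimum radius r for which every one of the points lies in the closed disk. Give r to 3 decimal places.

18.439

The required radius is the distance from (7, -7) to the farthest point.
Squared distances: 292, 194, 9, 340, 100, 298.
Maximum is 340, attained at (3, 11).
r = √340 ≈ 18.439.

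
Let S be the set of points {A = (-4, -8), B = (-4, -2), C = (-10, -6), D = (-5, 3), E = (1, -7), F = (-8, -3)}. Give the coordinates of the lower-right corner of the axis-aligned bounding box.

(1, -8)

x-range [-10, 1], y-range [-8, 3].
The lower-right corner is (1, -8).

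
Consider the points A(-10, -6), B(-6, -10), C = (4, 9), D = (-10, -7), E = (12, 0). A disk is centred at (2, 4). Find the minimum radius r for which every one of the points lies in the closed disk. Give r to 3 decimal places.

The required radius is the distance from (2, 4) to the farthest point.
Squared distances: 244, 260, 29, 265, 116.
Maximum is 265, attained at D.
r = √265 ≈ 16.279.

16.279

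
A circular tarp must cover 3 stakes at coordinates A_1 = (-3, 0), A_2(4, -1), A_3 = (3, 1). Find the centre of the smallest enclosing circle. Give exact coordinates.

Side lengths²: A_1A_2² = 50, A_1A_3² = 37, A_2A_3² = 5.
Since A_1A_2² = 50 ≥ 37 + 5 = 42, the angle opposite A_1A_2 is not acute, so the smallest enclosing circle has A_1A_2 as diameter.
Centre = midpoint of A_1A_2 = (0.5, -0.5), r² = 50/4 = 12.5.
Centre = (0.5, -0.5).

(0.5, -0.5)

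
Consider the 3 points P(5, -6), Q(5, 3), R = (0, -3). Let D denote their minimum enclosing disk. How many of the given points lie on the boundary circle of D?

3

Side lengths²: PQ² = 81, PR² = 34, QR² = 61.
Since PQ² = 81 < 61 + 34 = 95, the triangle is acute, so the smallest enclosing circle is the circumcircle.
Circumcentre = (4.3, -1.5), r² = 20.74.
The points at distance exactly r from the centre are P, Q, R — 3 points.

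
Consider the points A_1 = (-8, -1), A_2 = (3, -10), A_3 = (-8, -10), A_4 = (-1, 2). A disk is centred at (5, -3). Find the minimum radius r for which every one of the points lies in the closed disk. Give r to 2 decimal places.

The required radius is the distance from (5, -3) to the farthest point.
Squared distances: 173, 53, 218, 61.
Maximum is 218, attained at A_3.
r = √218 ≈ 14.76.

14.76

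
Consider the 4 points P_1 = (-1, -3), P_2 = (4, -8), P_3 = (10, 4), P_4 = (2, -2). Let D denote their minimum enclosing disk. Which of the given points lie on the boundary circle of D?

P_1, P_2, P_3

A smallest enclosing disk is always determined by at most three of the input points on its boundary.
The minimum enclosing circle is determined by three boundary points: P_1, P_2, P_3.
Their circumcentre is (17/3, -4/3) with r² = 425/9.
The farthest remaining point P_4 is at distance² 125/9 ≤ 425/9.
The points at distance exactly r from the centre are P_1, P_2, P_3 — 3 points.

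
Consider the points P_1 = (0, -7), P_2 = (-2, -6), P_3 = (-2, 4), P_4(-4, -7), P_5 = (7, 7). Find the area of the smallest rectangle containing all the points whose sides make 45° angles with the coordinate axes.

162.5

In coordinates u = x + y, v = x − y the rectangle is axis-aligned; the map (x,y)→(u,v) scales areas by 2.
u-values: -7, -8, 2, -11, 14; range = 14 − (-11) = 25.
v-values: 7, 4, -6, 3, 0; range = 7 − (-6) = 13.
Area = (25 × 13) / 2 = 162.5.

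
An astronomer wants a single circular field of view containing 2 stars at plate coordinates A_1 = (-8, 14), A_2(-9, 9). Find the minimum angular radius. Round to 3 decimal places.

The smallest circle enclosing two points has them as diameter endpoints.
Centre = midpoint = (-8.5, 11.5); r² = |A_1A_2|²/4 = 26/4 = 6.5.
r = √(6.5) ≈ 2.550.

2.550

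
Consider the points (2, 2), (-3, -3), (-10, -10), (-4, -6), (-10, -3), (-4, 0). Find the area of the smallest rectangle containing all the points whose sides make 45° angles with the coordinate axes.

In coordinates u = x + y, v = x − y the rectangle is axis-aligned; the map (x,y)→(u,v) scales areas by 2.
u-values: 4, -6, -20, -10, -13, -4; range = 4 − (-20) = 24.
v-values: 0, 0, 0, 2, -7, -4; range = 2 − (-7) = 9.
Area = (24 × 9) / 2 = 108.

108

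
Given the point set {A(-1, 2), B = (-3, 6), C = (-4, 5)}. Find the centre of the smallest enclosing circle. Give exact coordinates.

(-2, 4)

Side lengths²: AB² = 20, AC² = 18, BC² = 2.
Since AB² = 20 ≥ 18 + 2 = 20, the angle opposite AB is not acute, so the smallest enclosing circle has AB as diameter.
Centre = midpoint of AB = (-2, 4), r² = 20/4 = 5.
Centre = (-2, 4).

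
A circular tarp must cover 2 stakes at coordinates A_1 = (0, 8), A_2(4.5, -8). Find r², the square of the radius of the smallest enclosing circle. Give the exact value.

The smallest circle enclosing two points has them as diameter endpoints.
Centre = midpoint = (2.25, 0); r² = |A_1A_2|²/4 = 276.25/4 = 69.0625.

69.0625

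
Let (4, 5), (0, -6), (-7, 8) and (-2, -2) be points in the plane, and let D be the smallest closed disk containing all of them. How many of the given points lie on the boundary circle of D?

3

A smallest enclosing disk is always determined by at most three of the input points on its boundary.
The minimum enclosing circle is determined by three boundary points: (4, 5), (0, -6), (-7, 8).
Their circumcentre is (-111/38, 49/38) with r² = 44525/722.
The farthest remaining point (-2, -2) is at distance² 8425/722 ≤ 44525/722.
The points at distance exactly r from the centre are (4, 5), (0, -6), (-7, 8) — 3 points.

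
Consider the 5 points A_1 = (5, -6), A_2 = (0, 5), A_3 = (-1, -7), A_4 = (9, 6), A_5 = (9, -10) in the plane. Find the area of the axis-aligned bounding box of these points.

x ranges over [-1, 9], width 10.
y ranges over [-10, 6], height 16.
Area = 10 × 16 = 160.

160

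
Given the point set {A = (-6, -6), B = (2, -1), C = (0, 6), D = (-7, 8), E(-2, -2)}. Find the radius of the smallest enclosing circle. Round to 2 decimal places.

7.20

The minimum enclosing circle of a finite set is fixed by two of the points (as a diameter) or three (as a circumcircle).
The minimum enclosing circle is determined by three boundary points: A, B, D.
Their circumcentre is (-127/26, 29/26) with r² = 17533/338.
The farthest remaining point C is at distance² 16129/338 ≤ 17533/338.
r = √(17533/338) ≈ 7.20.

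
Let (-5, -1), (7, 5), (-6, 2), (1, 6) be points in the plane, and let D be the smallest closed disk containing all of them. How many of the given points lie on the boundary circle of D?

3

The minimum enclosing circle is determined by three boundary points: (-5, -1), (7, 5), (-6, 2).
Their circumcentre is (5/7, 18/7) with r² = 2225/49.
The farthest remaining point (1, 6) is at distance² 580/49 ≤ 2225/49.
The points at distance exactly r from the centre are (-5, -1), (7, 5), (-6, 2) — 3 points.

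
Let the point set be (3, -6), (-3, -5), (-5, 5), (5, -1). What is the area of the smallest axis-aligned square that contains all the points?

121

The bounding box has width 10 and height 11.
An axis-aligned square enclosing the set must have side ≥ max(width, height).
So the minimum side is max(10, 11) = 11.
Area = 11² = 121.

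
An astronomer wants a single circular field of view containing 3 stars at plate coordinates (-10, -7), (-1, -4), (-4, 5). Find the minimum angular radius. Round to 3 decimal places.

Call the three points A, B, C in the order given.
Side lengths²: AB² = 90, AC² = 180, BC² = 90.
Since AC² = 180 ≥ 90 + 90 = 180, the angle opposite AC is not acute, so the smallest enclosing circle has AC as diameter.
Centre = midpoint of AC = (-7, -1), r² = 180/4 = 45.
r = √45 ≈ 6.708.

6.708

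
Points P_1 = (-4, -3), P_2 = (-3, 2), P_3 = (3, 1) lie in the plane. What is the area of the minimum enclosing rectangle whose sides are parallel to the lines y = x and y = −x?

In coordinates u = x + y, v = x − y the rectangle is axis-aligned; the map (x,y)→(u,v) scales areas by 2.
u-values: -7, -1, 4; range = 4 − (-7) = 11.
v-values: -1, -5, 2; range = 2 − (-5) = 7.
Area = (11 × 7) / 2 = 38.5.

38.5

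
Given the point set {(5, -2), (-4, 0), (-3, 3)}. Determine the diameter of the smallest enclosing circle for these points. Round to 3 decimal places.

Call the three points A, B, C in the order given.
Side lengths²: AB² = 85, AC² = 89, BC² = 10.
Since AC² = 89 < 85 + 10 = 95, the triangle is acute, so the smallest enclosing circle is the circumcircle.
Circumcentre = (43/58, 5/58), r² = 37825/1682.
Diameter = 2r = 2√(37825/1682) ≈ 9.484.

9.484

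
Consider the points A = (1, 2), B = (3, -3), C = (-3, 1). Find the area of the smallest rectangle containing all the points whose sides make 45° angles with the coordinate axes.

In coordinates u = x + y, v = x − y the rectangle is axis-aligned; the map (x,y)→(u,v) scales areas by 2.
u-values: 3, 0, -2; range = 3 − (-2) = 5.
v-values: -1, 6, -4; range = 6 − (-4) = 10.
Area = (5 × 10) / 2 = 25.

25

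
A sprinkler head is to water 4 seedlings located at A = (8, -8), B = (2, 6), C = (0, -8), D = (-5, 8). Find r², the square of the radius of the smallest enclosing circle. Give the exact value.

The minimum enclosing circle of a finite set is fixed by two of the points (as a diameter) or three (as a circumcircle).
The farthest pair is A–D with squared distance 425. The circle on this segment as diameter has centre (1.5, 0) and r² = 425/4 = 106.25.
Check B: distance² to centre = 36.25 ≤ 106.25, so it lies inside.
All remaining points lie in this disk, and no smaller disk contains both endpoints, so this is the minimum enclosing circle.

106.25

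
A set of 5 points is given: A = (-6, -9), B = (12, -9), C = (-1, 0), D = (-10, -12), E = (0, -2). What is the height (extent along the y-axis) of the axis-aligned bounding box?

12

max y = 0, min y = -12, so height = 12.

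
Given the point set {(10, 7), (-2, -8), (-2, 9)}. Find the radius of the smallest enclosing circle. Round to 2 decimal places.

9.74

Call the three points A, B, C in the order given.
Side lengths²: AB² = 369, AC² = 148, BC² = 289.
Since AB² = 369 < 289 + 148 = 437, the triangle is acute, so the smallest enclosing circle is the circumcircle.
Circumcentre = (2.75, 0.5), r² = 94.8125.
r = √(94.8125) ≈ 9.74.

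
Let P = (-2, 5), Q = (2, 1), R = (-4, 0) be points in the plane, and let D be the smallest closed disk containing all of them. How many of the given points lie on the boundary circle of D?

3

Side lengths²: PQ² = 32, PR² = 29, QR² = 37.
Since QR² = 37 < 32 + 29 = 61, the triangle is acute, so the smallest enclosing circle is the circumcircle.
Circumcentre = (-17/14, 25/14), r² = 1073/98.
The points at distance exactly r from the centre are P, Q, R — 3 points.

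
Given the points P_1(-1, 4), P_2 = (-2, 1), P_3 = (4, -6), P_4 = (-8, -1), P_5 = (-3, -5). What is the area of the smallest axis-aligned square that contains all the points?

144

The bounding box has width 12 and height 10.
An axis-aligned square enclosing the set must have side ≥ max(width, height).
So the minimum side is max(12, 10) = 12.
Area = 12² = 144.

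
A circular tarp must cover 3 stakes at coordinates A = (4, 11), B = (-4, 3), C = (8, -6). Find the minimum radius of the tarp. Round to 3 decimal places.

Side lengths²: AB² = 128, AC² = 305, BC² = 225.
Since AC² = 305 < 225 + 128 = 353, the triangle is acute, so the smallest enclosing circle is the circumcircle.
Circumcentre = (67/14, 31/14), r² = 7625/98.
r = √(7625/98) ≈ 8.821.

8.821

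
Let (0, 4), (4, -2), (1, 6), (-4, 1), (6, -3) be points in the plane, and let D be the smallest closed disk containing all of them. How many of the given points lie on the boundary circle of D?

3

By Welzl's lemma the MEC is supported by two points (diametrically opposite) or three points (on a circumcircle).
The minimum enclosing circle is determined by three boundary points: (1, 6), (-4, 1), (6, -3).
Their circumcentre is (11/7, 3/7) with r² = 1537/49.
The farthest remaining point (0, 4) is at distance² 746/49 ≤ 1537/49.
The points at distance exactly r from the centre are (1, 6), (-4, 1), (6, -3) — 3 points.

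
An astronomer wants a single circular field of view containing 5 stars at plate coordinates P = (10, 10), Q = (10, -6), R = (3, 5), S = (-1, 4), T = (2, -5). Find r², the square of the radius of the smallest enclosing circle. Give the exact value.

By Welzl's lemma the MEC is supported by two points (diametrically opposite) or three points (on a circumcircle).
The minimum enclosing circle is determined by three boundary points: P, Q, T.
Their circumcentre is (6.9375, 2) with r² = 73.37890625.
The farthest remaining point S is at distance² 67.00390625 ≤ 73.37890625.

73.37890625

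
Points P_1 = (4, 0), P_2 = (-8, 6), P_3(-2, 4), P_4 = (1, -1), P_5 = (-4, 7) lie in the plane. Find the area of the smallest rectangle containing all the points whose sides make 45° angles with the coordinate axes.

In coordinates u = x + y, v = x − y the rectangle is axis-aligned; the map (x,y)→(u,v) scales areas by 2.
u-values: 4, -2, 2, 0, 3; range = 4 − (-2) = 6.
v-values: 4, -14, -6, 2, -11; range = 4 − (-14) = 18.
Area = (6 × 18) / 2 = 54.

54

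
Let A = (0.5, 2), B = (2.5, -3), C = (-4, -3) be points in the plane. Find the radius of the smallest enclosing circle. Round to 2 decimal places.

Side lengths²: AB² = 29, AC² = 45.25, BC² = 42.25.
Since AC² = 45.25 < 42.25 + 29 = 71.25, the triangle is acute, so the smallest enclosing circle is the circumcircle.
Circumcentre = (-0.75, -1.4), r² = 13.1225.
r = √(13.1225) ≈ 3.62.

3.62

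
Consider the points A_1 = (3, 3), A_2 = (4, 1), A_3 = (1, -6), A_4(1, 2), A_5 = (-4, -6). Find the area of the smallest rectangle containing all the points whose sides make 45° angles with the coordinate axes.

In coordinates u = x + y, v = x − y the rectangle is axis-aligned; the map (x,y)→(u,v) scales areas by 2.
u-values: 6, 5, -5, 3, -10; range = 6 − (-10) = 16.
v-values: 0, 3, 7, -1, 2; range = 7 − (-1) = 8.
Area = (16 × 8) / 2 = 64.

64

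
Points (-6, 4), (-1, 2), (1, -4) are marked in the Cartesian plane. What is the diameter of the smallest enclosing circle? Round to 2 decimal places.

10.63

Call the three points A, B, C in the order given.
Side lengths²: AB² = 29, AC² = 113, BC² = 40.
Since AC² = 113 ≥ 40 + 29 = 69, the angle opposite AC is not acute, so the smallest enclosing circle has AC as diameter.
Centre = midpoint of AC = (-2.5, 0), r² = 113/4 = 28.25.
Diameter = 2r = 2√(28.25) ≈ 10.63.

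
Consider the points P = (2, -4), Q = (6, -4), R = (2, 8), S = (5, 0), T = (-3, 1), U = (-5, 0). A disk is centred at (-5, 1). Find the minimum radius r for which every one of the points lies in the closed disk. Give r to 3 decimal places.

The required radius is the distance from (-5, 1) to the farthest point.
Squared distances: 74, 146, 98, 101, 4, 1.
Maximum is 146, attained at Q.
r = √146 ≈ 12.083.

12.083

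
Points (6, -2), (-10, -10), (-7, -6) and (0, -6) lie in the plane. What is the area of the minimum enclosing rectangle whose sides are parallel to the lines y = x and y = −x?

108

In coordinates u = x + y, v = x − y the rectangle is axis-aligned; the map (x,y)→(u,v) scales areas by 2.
u-values: 4, -20, -13, -6; range = 4 − (-20) = 24.
v-values: 8, 0, -1, 6; range = 8 − (-1) = 9.
Area = (24 × 9) / 2 = 108.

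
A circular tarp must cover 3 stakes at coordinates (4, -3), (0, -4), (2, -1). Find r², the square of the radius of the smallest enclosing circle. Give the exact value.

4.42

Call the three points A, B, C in the order given.
Side lengths²: AB² = 17, AC² = 8, BC² = 13.
Since AB² = 17 < 13 + 8 = 21, the triangle is acute, so the smallest enclosing circle is the circumcircle.
Circumcentre = (1.9, -3.1), r² = 4.42.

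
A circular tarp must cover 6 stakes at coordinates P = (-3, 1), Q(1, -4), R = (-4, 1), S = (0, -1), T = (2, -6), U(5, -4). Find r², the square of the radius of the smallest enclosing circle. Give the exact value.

A smallest enclosing disk is always determined by at most three of the input points on its boundary.
The farthest pair is R–U with squared distance 106. The circle on this segment as diameter has centre (0.5, -1.5) and r² = 106/4 = 26.5.
Check P: distance² to centre = 18.5 ≤ 26.5, so it lies inside.
All remaining points lie in this disk, and no smaller disk contains both endpoints, so this is the minimum enclosing circle.

26.5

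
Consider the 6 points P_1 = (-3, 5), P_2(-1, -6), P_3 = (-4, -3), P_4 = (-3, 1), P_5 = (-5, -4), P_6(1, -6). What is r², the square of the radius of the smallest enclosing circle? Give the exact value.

The minimum enclosing circle of a finite set is fixed by two of the points (as a diameter) or three (as a circumcircle).
The farthest pair is P_1–P_6 with squared distance 137. The circle on this segment as diameter has centre (-1, -0.5) and r² = 137/4 = 34.25.
Check P_2: distance² to centre = 30.25 ≤ 34.25, so it lies inside.
All remaining points lie in this disk, and no smaller disk contains both endpoints, so this is the minimum enclosing circle.

34.25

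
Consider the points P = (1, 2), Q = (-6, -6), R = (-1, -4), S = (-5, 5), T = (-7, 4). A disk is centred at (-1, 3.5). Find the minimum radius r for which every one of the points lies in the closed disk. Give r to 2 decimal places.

10.74

The required radius is the distance from (-1, 3.5) to the farthest point.
Squared distances: 6.25, 115.25, 56.25, 18.25, 36.25.
Maximum is 115.25, attained at Q.
r = √(115.25) ≈ 10.74.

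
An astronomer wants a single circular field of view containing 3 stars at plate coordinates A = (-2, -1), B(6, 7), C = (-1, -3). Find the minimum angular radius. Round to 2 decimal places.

6.10

Side lengths²: AB² = 128, AC² = 5, BC² = 149.
Since BC² = 149 ≥ 128 + 5 = 133, the angle opposite BC is not acute, so the smallest enclosing circle has BC as diameter.
Centre = midpoint of BC = (2.5, 2), r² = 149/4 = 37.25.
r = √(37.25) ≈ 6.10.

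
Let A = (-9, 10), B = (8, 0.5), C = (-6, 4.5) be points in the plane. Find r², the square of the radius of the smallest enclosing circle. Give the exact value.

Side lengths²: AB² = 379.25, AC² = 39.25, BC² = 212.
Since AB² = 379.25 ≥ 212 + 39.25 = 251.25, the angle opposite AB is not acute, so the smallest enclosing circle has AB as diameter.
Centre = midpoint of AB = (-0.5, 5.25), r² = 379.25/4 = 94.8125.

94.8125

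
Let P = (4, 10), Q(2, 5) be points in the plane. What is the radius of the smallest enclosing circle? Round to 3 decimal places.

The smallest circle enclosing two points has them as diameter endpoints.
Centre = midpoint = (3, 7.5); r² = |PQ|²/4 = 29/4 = 7.25.
r = √(7.25) ≈ 2.693.

2.693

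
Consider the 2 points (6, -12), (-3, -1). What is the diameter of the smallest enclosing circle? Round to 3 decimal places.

The smallest circle enclosing two points has them as diameter endpoints.
Centre = midpoint = (1.5, -6.5); r² = |(6, -12)−(-3, -1)|²/4 = 202/4 = 50.5.
Diameter = 2r = 2√(50.5) ≈ 14.213.

14.213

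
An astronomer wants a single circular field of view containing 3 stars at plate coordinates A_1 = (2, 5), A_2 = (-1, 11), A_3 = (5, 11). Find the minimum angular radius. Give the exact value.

3.75

Side lengths²: A_1A_2² = 45, A_1A_3² = 45, A_2A_3² = 36.
Since A_1A_3² = 45 < 45 + 36 = 81, the triangle is acute, so the smallest enclosing circle is the circumcircle.
Circumcentre = (2, 8.75), r² = 14.0625.
r = √(14.0625) = 3.75.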